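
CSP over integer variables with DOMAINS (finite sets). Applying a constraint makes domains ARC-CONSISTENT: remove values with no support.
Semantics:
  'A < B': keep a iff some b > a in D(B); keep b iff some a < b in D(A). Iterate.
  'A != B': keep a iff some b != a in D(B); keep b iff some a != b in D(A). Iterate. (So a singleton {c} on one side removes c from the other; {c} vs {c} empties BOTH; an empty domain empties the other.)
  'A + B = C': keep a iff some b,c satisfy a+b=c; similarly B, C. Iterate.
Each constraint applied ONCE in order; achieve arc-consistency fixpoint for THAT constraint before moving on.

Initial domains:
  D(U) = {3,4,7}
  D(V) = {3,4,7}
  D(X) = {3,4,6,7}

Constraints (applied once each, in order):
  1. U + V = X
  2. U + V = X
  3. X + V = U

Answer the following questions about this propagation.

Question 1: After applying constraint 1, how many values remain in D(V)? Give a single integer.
Constraint 1 (U + V = X) on D(U)={3,4,7} D(V)={3,4,7} D(X)={3,4,6,7}: U {3,4,7}->{3,4}; V {3,4,7}->{3,4}; X {3,4,6,7}->{6,7}
So after constraint 1: D(V)={3,4}, size = 2

Answer: 2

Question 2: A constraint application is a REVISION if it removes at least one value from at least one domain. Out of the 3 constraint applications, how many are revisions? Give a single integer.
Constraint 1 (U + V = X) on D(U)={3,4,7} D(V)={3,4,7} D(X)={3,4,6,7}: U {3,4,7}->{3,4}; V {3,4,7}->{3,4}; X {3,4,6,7}->{6,7} => REVISION
Constraint 2 (U + V = X) on D(U)={3,4} D(V)={3,4} D(X)={6,7}: no change => not a revision
Constraint 3 (X + V = U) on D(X)={6,7} D(V)={3,4} D(U)={3,4}: X {6,7}->{}; V {3,4}->{}; U {3,4}->{} => REVISION
Total revisions = 2

Answer: 2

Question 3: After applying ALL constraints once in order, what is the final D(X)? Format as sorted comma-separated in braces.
Answer: {}

Derivation:
Constraint 1 (U + V = X) on D(U)={3,4,7} D(V)={3,4,7} D(X)={3,4,6,7}: U {3,4,7}->{3,4}; V {3,4,7}->{3,4}; X {3,4,6,7}->{6,7}
Constraint 2 (U + V = X) on D(U)={3,4} D(V)={3,4} D(X)={6,7}: no change
Constraint 3 (X + V = U) on D(X)={6,7} D(V)={3,4} D(U)={3,4}: X {6,7}->{}; V {3,4}->{}; U {3,4}->{}
So after all 3 constraints: D(X) = {}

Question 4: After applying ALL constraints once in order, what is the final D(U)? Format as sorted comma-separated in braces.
Constraint 1 (U + V = X) on D(U)={3,4,7} D(V)={3,4,7} D(X)={3,4,6,7}: U {3,4,7}->{3,4}; V {3,4,7}->{3,4}; X {3,4,6,7}->{6,7}
Constraint 2 (U + V = X) on D(U)={3,4} D(V)={3,4} D(X)={6,7}: no change
Constraint 3 (X + V = U) on D(X)={6,7} D(V)={3,4} D(U)={3,4}: X {6,7}->{}; V {3,4}->{}; U {3,4}->{}
So after all 3 constraints: D(U) = {}

Answer: {}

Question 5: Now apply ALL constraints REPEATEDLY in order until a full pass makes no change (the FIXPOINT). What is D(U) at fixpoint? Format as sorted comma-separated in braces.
pass 0 (initial): D(U)={3,4,7}
pass 1: U {3,4,7}->{}; V {3,4,7}->{}; X {3,4,6,7}->{}
pass 2: no change
Fixpoint after 2 passes: D(U) = {}

Answer: {}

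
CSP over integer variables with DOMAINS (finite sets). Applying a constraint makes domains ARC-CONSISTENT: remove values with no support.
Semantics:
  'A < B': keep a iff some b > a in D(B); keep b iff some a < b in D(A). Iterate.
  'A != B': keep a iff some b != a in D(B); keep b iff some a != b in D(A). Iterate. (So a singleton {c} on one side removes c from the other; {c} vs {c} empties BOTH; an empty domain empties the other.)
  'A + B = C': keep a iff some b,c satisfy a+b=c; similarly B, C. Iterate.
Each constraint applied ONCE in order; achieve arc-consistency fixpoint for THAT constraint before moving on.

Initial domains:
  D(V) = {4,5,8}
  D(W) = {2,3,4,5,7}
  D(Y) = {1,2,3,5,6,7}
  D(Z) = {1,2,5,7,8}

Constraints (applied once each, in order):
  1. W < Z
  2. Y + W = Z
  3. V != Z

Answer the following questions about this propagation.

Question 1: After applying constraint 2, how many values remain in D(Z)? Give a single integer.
Answer: 3

Derivation:
Constraint 1 (W < Z) on D(W)={2,3,4,5,7} D(Z)={1,2,5,7,8}: Z {1,2,5,7,8}->{5,7,8}
Constraint 2 (Y + W = Z) on D(Y)={1,2,3,5,6,7} D(W)={2,3,4,5,7} D(Z)={5,7,8}: Y {1,2,3,5,6,7}->{1,2,3,5,6}
So after constraint 2: D(Z)={5,7,8}, size = 3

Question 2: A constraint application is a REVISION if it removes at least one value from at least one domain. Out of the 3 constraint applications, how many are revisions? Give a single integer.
Answer: 2

Derivation:
Constraint 1 (W < Z) on D(W)={2,3,4,5,7} D(Z)={1,2,5,7,8}: Z {1,2,5,7,8}->{5,7,8} => REVISION
Constraint 2 (Y + W = Z) on D(Y)={1,2,3,5,6,7} D(W)={2,3,4,5,7} D(Z)={5,7,8}: Y {1,2,3,5,6,7}->{1,2,3,5,6} => REVISION
Constraint 3 (V != Z) on D(V)={4,5,8} D(Z)={5,7,8}: no change => not a revision
Total revisions = 2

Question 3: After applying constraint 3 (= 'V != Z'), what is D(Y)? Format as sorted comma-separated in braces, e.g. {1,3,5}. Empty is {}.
Answer: {1,2,3,5,6}

Derivation:
Constraint 1 (W < Z) on D(W)={2,3,4,5,7} D(Z)={1,2,5,7,8}: Z {1,2,5,7,8}->{5,7,8}
Constraint 2 (Y + W = Z) on D(Y)={1,2,3,5,6,7} D(W)={2,3,4,5,7} D(Z)={5,7,8}: Y {1,2,3,5,6,7}->{1,2,3,5,6}
Constraint 3 (V != Z) on D(V)={4,5,8} D(Z)={5,7,8}: no change
So after constraint 3: D(Y) = {1,2,3,5,6}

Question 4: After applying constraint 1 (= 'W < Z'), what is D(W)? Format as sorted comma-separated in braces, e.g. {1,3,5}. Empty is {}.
Constraint 1 (W < Z) on D(W)={2,3,4,5,7} D(Z)={1,2,5,7,8}: Z {1,2,5,7,8}->{5,7,8}
So after constraint 1: D(W) = {2,3,4,5,7}

Answer: {2,3,4,5,7}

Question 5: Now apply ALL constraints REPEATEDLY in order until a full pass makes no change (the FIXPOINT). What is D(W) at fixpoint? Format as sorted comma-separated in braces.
pass 0 (initial): D(W)={2,3,4,5,7}
pass 1: Y {1,2,3,5,6,7}->{1,2,3,5,6}; Z {1,2,5,7,8}->{5,7,8}
pass 2: no change
Fixpoint after 2 passes: D(W) = {2,3,4,5,7}

Answer: {2,3,4,5,7}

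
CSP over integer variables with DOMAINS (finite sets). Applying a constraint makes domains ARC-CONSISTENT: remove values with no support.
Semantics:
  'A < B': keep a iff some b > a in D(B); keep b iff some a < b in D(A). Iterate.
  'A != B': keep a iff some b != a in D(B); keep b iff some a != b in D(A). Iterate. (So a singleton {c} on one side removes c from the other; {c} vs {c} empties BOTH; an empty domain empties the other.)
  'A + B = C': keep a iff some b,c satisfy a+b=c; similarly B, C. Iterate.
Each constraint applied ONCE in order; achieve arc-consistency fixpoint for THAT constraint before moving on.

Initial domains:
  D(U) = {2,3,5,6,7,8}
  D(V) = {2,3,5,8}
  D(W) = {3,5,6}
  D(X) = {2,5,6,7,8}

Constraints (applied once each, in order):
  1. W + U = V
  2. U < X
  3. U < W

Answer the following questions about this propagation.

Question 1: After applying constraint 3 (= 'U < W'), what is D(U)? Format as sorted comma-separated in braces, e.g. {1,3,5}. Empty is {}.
Answer: {2,3,5}

Derivation:
Constraint 1 (W + U = V) on D(W)={3,5,6} D(U)={2,3,5,6,7,8} D(V)={2,3,5,8}: U {2,3,5,6,7,8}->{2,3,5}; V {2,3,5,8}->{5,8}
Constraint 2 (U < X) on D(U)={2,3,5} D(X)={2,5,6,7,8}: X {2,5,6,7,8}->{5,6,7,8}
Constraint 3 (U < W) on D(U)={2,3,5} D(W)={3,5,6}: no change
So after constraint 3: D(U) = {2,3,5}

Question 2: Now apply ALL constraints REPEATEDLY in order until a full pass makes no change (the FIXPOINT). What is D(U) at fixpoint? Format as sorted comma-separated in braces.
Answer: {2,3,5}

Derivation:
pass 0 (initial): D(U)={2,3,5,6,7,8}
pass 1: U {2,3,5,6,7,8}->{2,3,5}; V {2,3,5,8}->{5,8}; X {2,5,6,7,8}->{5,6,7,8}
pass 2: no change
Fixpoint after 2 passes: D(U) = {2,3,5}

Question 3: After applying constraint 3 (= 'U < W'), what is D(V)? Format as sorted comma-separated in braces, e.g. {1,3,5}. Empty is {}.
Constraint 1 (W + U = V) on D(W)={3,5,6} D(U)={2,3,5,6,7,8} D(V)={2,3,5,8}: U {2,3,5,6,7,8}->{2,3,5}; V {2,3,5,8}->{5,8}
Constraint 2 (U < X) on D(U)={2,3,5} D(X)={2,5,6,7,8}: X {2,5,6,7,8}->{5,6,7,8}
Constraint 3 (U < W) on D(U)={2,3,5} D(W)={3,5,6}: no change
So after constraint 3: D(V) = {5,8}

Answer: {5,8}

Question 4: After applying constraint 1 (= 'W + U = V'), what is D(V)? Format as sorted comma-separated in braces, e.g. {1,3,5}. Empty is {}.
Constraint 1 (W + U = V) on D(W)={3,5,6} D(U)={2,3,5,6,7,8} D(V)={2,3,5,8}: U {2,3,5,6,7,8}->{2,3,5}; V {2,3,5,8}->{5,8}
So after constraint 1: D(V) = {5,8}

Answer: {5,8}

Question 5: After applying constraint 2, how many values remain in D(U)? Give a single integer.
Answer: 3

Derivation:
Constraint 1 (W + U = V) on D(W)={3,5,6} D(U)={2,3,5,6,7,8} D(V)={2,3,5,8}: U {2,3,5,6,7,8}->{2,3,5}; V {2,3,5,8}->{5,8}
Constraint 2 (U < X) on D(U)={2,3,5} D(X)={2,5,6,7,8}: X {2,5,6,7,8}->{5,6,7,8}
So after constraint 2: D(U)={2,3,5}, size = 3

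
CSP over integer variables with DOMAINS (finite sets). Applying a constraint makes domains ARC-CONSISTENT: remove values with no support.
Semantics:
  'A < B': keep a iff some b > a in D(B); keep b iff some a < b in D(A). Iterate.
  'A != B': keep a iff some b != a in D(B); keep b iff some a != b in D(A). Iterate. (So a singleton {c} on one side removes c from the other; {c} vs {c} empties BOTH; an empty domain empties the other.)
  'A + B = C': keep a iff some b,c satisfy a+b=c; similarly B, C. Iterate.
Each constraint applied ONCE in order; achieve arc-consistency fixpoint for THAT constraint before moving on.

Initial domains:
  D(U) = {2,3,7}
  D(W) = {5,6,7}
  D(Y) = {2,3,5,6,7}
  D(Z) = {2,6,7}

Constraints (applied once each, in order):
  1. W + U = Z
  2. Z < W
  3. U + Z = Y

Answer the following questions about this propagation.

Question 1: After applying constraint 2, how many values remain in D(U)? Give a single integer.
Answer: 1

Derivation:
Constraint 1 (W + U = Z) on D(W)={5,6,7} D(U)={2,3,7} D(Z)={2,6,7}: W {5,6,7}->{5}; U {2,3,7}->{2}; Z {2,6,7}->{7}
Constraint 2 (Z < W) on D(Z)={7} D(W)={5}: Z {7}->{}; W {5}->{}
So after constraint 2: D(U)={2}, size = 1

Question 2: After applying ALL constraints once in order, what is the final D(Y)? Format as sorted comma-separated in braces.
Answer: {}

Derivation:
Constraint 1 (W + U = Z) on D(W)={5,6,7} D(U)={2,3,7} D(Z)={2,6,7}: W {5,6,7}->{5}; U {2,3,7}->{2}; Z {2,6,7}->{7}
Constraint 2 (Z < W) on D(Z)={7} D(W)={5}: Z {7}->{}; W {5}->{}
Constraint 3 (U + Z = Y) on D(U)={2} D(Z)={} D(Y)={2,3,5,6,7}: U {2}->{}; Y {2,3,5,6,7}->{}
So after all 3 constraints: D(Y) = {}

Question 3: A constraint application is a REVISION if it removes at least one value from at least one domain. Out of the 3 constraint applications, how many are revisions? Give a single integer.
Answer: 3

Derivation:
Constraint 1 (W + U = Z) on D(W)={5,6,7} D(U)={2,3,7} D(Z)={2,6,7}: W {5,6,7}->{5}; U {2,3,7}->{2}; Z {2,6,7}->{7} => REVISION
Constraint 2 (Z < W) on D(Z)={7} D(W)={5}: Z {7}->{}; W {5}->{} => REVISION
Constraint 3 (U + Z = Y) on D(U)={2} D(Z)={} D(Y)={2,3,5,6,7}: U {2}->{}; Y {2,3,5,6,7}->{} => REVISION
Total revisions = 3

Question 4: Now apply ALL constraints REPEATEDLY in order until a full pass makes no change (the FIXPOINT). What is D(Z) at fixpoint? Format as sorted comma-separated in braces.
pass 0 (initial): D(Z)={2,6,7}
pass 1: U {2,3,7}->{}; W {5,6,7}->{}; Y {2,3,5,6,7}->{}; Z {2,6,7}->{}
pass 2: no change
Fixpoint after 2 passes: D(Z) = {}

Answer: {}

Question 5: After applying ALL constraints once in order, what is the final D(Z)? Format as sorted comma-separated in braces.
Answer: {}

Derivation:
Constraint 1 (W + U = Z) on D(W)={5,6,7} D(U)={2,3,7} D(Z)={2,6,7}: W {5,6,7}->{5}; U {2,3,7}->{2}; Z {2,6,7}->{7}
Constraint 2 (Z < W) on D(Z)={7} D(W)={5}: Z {7}->{}; W {5}->{}
Constraint 3 (U + Z = Y) on D(U)={2} D(Z)={} D(Y)={2,3,5,6,7}: U {2}->{}; Y {2,3,5,6,7}->{}
So after all 3 constraints: D(Z) = {}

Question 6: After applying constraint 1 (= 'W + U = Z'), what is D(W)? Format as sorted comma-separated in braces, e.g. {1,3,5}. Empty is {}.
Constraint 1 (W + U = Z) on D(W)={5,6,7} D(U)={2,3,7} D(Z)={2,6,7}: W {5,6,7}->{5}; U {2,3,7}->{2}; Z {2,6,7}->{7}
So after constraint 1: D(W) = {5}

Answer: {5}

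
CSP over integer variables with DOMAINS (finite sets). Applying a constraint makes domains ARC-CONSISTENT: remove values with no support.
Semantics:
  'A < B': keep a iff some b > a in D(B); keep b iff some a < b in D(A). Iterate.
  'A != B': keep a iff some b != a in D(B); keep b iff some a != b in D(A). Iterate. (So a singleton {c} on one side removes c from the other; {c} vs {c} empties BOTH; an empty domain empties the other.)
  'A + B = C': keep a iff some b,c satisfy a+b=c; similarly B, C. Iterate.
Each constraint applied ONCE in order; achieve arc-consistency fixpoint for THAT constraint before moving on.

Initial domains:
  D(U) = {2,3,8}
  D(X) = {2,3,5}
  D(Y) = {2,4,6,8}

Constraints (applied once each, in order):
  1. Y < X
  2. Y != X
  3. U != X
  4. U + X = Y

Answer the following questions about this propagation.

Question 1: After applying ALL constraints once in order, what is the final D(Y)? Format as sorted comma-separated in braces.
Answer: {}

Derivation:
Constraint 1 (Y < X) on D(Y)={2,4,6,8} D(X)={2,3,5}: Y {2,4,6,8}->{2,4}; X {2,3,5}->{3,5}
Constraint 2 (Y != X) on D(Y)={2,4} D(X)={3,5}: no change
Constraint 3 (U != X) on D(U)={2,3,8} D(X)={3,5}: no change
Constraint 4 (U + X = Y) on D(U)={2,3,8} D(X)={3,5} D(Y)={2,4}: U {2,3,8}->{}; X {3,5}->{}; Y {2,4}->{}
So after all 4 constraints: D(Y) = {}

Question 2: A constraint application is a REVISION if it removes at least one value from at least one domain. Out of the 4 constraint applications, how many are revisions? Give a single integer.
Answer: 2

Derivation:
Constraint 1 (Y < X) on D(Y)={2,4,6,8} D(X)={2,3,5}: Y {2,4,6,8}->{2,4}; X {2,3,5}->{3,5} => REVISION
Constraint 2 (Y != X) on D(Y)={2,4} D(X)={3,5}: no change => not a revision
Constraint 3 (U != X) on D(U)={2,3,8} D(X)={3,5}: no change => not a revision
Constraint 4 (U + X = Y) on D(U)={2,3,8} D(X)={3,5} D(Y)={2,4}: U {2,3,8}->{}; X {3,5}->{}; Y {2,4}->{} => REVISION
Total revisions = 2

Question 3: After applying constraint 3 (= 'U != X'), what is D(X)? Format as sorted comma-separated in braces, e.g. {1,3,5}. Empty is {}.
Constraint 1 (Y < X) on D(Y)={2,4,6,8} D(X)={2,3,5}: Y {2,4,6,8}->{2,4}; X {2,3,5}->{3,5}
Constraint 2 (Y != X) on D(Y)={2,4} D(X)={3,5}: no change
Constraint 3 (U != X) on D(U)={2,3,8} D(X)={3,5}: no change
So after constraint 3: D(X) = {3,5}

Answer: {3,5}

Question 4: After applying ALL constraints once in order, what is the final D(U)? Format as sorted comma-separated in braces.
Answer: {}

Derivation:
Constraint 1 (Y < X) on D(Y)={2,4,6,8} D(X)={2,3,5}: Y {2,4,6,8}->{2,4}; X {2,3,5}->{3,5}
Constraint 2 (Y != X) on D(Y)={2,4} D(X)={3,5}: no change
Constraint 3 (U != X) on D(U)={2,3,8} D(X)={3,5}: no change
Constraint 4 (U + X = Y) on D(U)={2,3,8} D(X)={3,5} D(Y)={2,4}: U {2,3,8}->{}; X {3,5}->{}; Y {2,4}->{}
So after all 4 constraints: D(U) = {}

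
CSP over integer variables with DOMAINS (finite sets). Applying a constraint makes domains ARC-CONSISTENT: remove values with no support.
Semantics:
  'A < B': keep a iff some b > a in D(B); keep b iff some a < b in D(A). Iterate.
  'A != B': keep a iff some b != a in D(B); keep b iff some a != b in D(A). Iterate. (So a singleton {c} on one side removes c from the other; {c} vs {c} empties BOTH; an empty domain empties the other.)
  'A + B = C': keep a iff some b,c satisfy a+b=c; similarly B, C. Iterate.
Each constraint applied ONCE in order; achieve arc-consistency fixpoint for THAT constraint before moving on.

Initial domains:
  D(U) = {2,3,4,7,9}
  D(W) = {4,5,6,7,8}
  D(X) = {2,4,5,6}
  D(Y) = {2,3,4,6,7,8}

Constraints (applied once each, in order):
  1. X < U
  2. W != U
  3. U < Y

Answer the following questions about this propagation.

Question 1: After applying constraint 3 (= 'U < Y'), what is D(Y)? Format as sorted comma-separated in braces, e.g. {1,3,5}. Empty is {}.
Constraint 1 (X < U) on D(X)={2,4,5,6} D(U)={2,3,4,7,9}: U {2,3,4,7,9}->{3,4,7,9}
Constraint 2 (W != U) on D(W)={4,5,6,7,8} D(U)={3,4,7,9}: no change
Constraint 3 (U < Y) on D(U)={3,4,7,9} D(Y)={2,3,4,6,7,8}: U {3,4,7,9}->{3,4,7}; Y {2,3,4,6,7,8}->{4,6,7,8}
So after constraint 3: D(Y) = {4,6,7,8}

Answer: {4,6,7,8}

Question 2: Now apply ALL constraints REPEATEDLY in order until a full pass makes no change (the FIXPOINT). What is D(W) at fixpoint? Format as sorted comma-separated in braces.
pass 0 (initial): D(W)={4,5,6,7,8}
pass 1: U {2,3,4,7,9}->{3,4,7}; Y {2,3,4,6,7,8}->{4,6,7,8}
pass 2: no change
Fixpoint after 2 passes: D(W) = {4,5,6,7,8}

Answer: {4,5,6,7,8}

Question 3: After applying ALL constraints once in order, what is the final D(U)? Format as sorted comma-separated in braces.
Constraint 1 (X < U) on D(X)={2,4,5,6} D(U)={2,3,4,7,9}: U {2,3,4,7,9}->{3,4,7,9}
Constraint 2 (W != U) on D(W)={4,5,6,7,8} D(U)={3,4,7,9}: no change
Constraint 3 (U < Y) on D(U)={3,4,7,9} D(Y)={2,3,4,6,7,8}: U {3,4,7,9}->{3,4,7}; Y {2,3,4,6,7,8}->{4,6,7,8}
So after all 3 constraints: D(U) = {3,4,7}

Answer: {3,4,7}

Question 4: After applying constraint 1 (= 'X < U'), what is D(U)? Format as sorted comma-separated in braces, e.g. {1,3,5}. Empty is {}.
Answer: {3,4,7,9}

Derivation:
Constraint 1 (X < U) on D(X)={2,4,5,6} D(U)={2,3,4,7,9}: U {2,3,4,7,9}->{3,4,7,9}
So after constraint 1: D(U) = {3,4,7,9}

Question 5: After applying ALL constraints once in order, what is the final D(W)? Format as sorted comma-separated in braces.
Constraint 1 (X < U) on D(X)={2,4,5,6} D(U)={2,3,4,7,9}: U {2,3,4,7,9}->{3,4,7,9}
Constraint 2 (W != U) on D(W)={4,5,6,7,8} D(U)={3,4,7,9}: no change
Constraint 3 (U < Y) on D(U)={3,4,7,9} D(Y)={2,3,4,6,7,8}: U {3,4,7,9}->{3,4,7}; Y {2,3,4,6,7,8}->{4,6,7,8}
So after all 3 constraints: D(W) = {4,5,6,7,8}

Answer: {4,5,6,7,8}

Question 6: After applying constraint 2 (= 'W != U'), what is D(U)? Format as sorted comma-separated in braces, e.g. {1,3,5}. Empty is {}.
Constraint 1 (X < U) on D(X)={2,4,5,6} D(U)={2,3,4,7,9}: U {2,3,4,7,9}->{3,4,7,9}
Constraint 2 (W != U) on D(W)={4,5,6,7,8} D(U)={3,4,7,9}: no change
So after constraint 2: D(U) = {3,4,7,9}

Answer: {3,4,7,9}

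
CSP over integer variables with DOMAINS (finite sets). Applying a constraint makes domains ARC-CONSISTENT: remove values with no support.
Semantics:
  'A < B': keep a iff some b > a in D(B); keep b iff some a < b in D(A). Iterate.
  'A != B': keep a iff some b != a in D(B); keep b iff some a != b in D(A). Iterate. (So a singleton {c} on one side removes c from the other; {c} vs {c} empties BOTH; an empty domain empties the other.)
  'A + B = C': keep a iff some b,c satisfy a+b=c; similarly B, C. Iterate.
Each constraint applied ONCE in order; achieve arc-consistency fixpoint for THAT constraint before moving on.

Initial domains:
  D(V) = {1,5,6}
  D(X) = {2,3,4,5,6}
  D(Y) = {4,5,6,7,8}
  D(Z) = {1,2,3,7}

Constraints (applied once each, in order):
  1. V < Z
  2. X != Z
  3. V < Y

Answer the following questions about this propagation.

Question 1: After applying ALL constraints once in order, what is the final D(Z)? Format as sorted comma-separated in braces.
Answer: {2,3,7}

Derivation:
Constraint 1 (V < Z) on D(V)={1,5,6} D(Z)={1,2,3,7}: Z {1,2,3,7}->{2,3,7}
Constraint 2 (X != Z) on D(X)={2,3,4,5,6} D(Z)={2,3,7}: no change
Constraint 3 (V < Y) on D(V)={1,5,6} D(Y)={4,5,6,7,8}: no change
So after all 3 constraints: D(Z) = {2,3,7}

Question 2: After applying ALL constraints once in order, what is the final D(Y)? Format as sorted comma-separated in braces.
Constraint 1 (V < Z) on D(V)={1,5,6} D(Z)={1,2,3,7}: Z {1,2,3,7}->{2,3,7}
Constraint 2 (X != Z) on D(X)={2,3,4,5,6} D(Z)={2,3,7}: no change
Constraint 3 (V < Y) on D(V)={1,5,6} D(Y)={4,5,6,7,8}: no change
So after all 3 constraints: D(Y) = {4,5,6,7,8}

Answer: {4,5,6,7,8}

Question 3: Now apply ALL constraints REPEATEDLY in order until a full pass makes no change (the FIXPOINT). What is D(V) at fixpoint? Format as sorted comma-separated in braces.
pass 0 (initial): D(V)={1,5,6}
pass 1: Z {1,2,3,7}->{2,3,7}
pass 2: no change
Fixpoint after 2 passes: D(V) = {1,5,6}

Answer: {1,5,6}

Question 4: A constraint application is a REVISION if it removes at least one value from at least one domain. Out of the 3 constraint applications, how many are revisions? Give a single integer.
Constraint 1 (V < Z) on D(V)={1,5,6} D(Z)={1,2,3,7}: Z {1,2,3,7}->{2,3,7} => REVISION
Constraint 2 (X != Z) on D(X)={2,3,4,5,6} D(Z)={2,3,7}: no change => not a revision
Constraint 3 (V < Y) on D(V)={1,5,6} D(Y)={4,5,6,7,8}: no change => not a revision
Total revisions = 1

Answer: 1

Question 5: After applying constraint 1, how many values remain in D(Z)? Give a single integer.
Answer: 3

Derivation:
Constraint 1 (V < Z) on D(V)={1,5,6} D(Z)={1,2,3,7}: Z {1,2,3,7}->{2,3,7}
So after constraint 1: D(Z)={2,3,7}, size = 3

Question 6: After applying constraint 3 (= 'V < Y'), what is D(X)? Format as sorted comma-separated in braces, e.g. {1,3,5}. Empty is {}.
Constraint 1 (V < Z) on D(V)={1,5,6} D(Z)={1,2,3,7}: Z {1,2,3,7}->{2,3,7}
Constraint 2 (X != Z) on D(X)={2,3,4,5,6} D(Z)={2,3,7}: no change
Constraint 3 (V < Y) on D(V)={1,5,6} D(Y)={4,5,6,7,8}: no change
So after constraint 3: D(X) = {2,3,4,5,6}

Answer: {2,3,4,5,6}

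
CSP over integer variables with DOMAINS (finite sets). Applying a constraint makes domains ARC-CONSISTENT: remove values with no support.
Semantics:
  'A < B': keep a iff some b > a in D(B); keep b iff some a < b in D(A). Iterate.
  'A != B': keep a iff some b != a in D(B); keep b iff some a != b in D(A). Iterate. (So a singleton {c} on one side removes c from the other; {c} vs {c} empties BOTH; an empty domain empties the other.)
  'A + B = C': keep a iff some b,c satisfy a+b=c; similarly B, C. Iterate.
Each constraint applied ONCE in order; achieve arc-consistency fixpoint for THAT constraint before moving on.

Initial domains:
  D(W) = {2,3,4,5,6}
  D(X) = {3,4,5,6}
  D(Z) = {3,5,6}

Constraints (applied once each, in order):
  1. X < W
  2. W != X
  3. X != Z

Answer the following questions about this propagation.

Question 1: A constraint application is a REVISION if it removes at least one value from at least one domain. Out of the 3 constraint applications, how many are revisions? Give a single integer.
Answer: 1

Derivation:
Constraint 1 (X < W) on D(X)={3,4,5,6} D(W)={2,3,4,5,6}: X {3,4,5,6}->{3,4,5}; W {2,3,4,5,6}->{4,5,6} => REVISION
Constraint 2 (W != X) on D(W)={4,5,6} D(X)={3,4,5}: no change => not a revision
Constraint 3 (X != Z) on D(X)={3,4,5} D(Z)={3,5,6}: no change => not a revision
Total revisions = 1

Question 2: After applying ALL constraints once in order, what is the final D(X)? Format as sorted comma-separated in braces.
Answer: {3,4,5}

Derivation:
Constraint 1 (X < W) on D(X)={3,4,5,6} D(W)={2,3,4,5,6}: X {3,4,5,6}->{3,4,5}; W {2,3,4,5,6}->{4,5,6}
Constraint 2 (W != X) on D(W)={4,5,6} D(X)={3,4,5}: no change
Constraint 3 (X != Z) on D(X)={3,4,5} D(Z)={3,5,6}: no change
So after all 3 constraints: D(X) = {3,4,5}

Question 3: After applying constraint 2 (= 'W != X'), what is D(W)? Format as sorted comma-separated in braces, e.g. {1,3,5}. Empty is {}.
Answer: {4,5,6}

Derivation:
Constraint 1 (X < W) on D(X)={3,4,5,6} D(W)={2,3,4,5,6}: X {3,4,5,6}->{3,4,5}; W {2,3,4,5,6}->{4,5,6}
Constraint 2 (W != X) on D(W)={4,5,6} D(X)={3,4,5}: no change
So after constraint 2: D(W) = {4,5,6}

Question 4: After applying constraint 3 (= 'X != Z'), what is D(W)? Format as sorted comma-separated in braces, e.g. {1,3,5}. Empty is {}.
Constraint 1 (X < W) on D(X)={3,4,5,6} D(W)={2,3,4,5,6}: X {3,4,5,6}->{3,4,5}; W {2,3,4,5,6}->{4,5,6}
Constraint 2 (W != X) on D(W)={4,5,6} D(X)={3,4,5}: no change
Constraint 3 (X != Z) on D(X)={3,4,5} D(Z)={3,5,6}: no change
So after constraint 3: D(W) = {4,5,6}

Answer: {4,5,6}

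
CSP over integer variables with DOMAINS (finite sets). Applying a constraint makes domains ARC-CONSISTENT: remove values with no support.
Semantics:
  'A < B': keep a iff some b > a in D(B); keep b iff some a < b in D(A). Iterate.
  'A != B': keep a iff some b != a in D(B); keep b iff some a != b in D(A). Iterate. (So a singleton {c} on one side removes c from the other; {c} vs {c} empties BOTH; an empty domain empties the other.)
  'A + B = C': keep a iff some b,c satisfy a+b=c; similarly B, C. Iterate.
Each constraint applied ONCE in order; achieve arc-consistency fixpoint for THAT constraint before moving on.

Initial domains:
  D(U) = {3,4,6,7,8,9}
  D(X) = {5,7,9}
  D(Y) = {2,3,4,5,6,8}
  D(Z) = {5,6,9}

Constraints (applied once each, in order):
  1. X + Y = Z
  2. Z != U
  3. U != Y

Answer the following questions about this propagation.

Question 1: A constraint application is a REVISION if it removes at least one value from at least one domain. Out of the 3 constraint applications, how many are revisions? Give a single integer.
Answer: 2

Derivation:
Constraint 1 (X + Y = Z) on D(X)={5,7,9} D(Y)={2,3,4,5,6,8} D(Z)={5,6,9}: X {5,7,9}->{5,7}; Y {2,3,4,5,6,8}->{2,4}; Z {5,6,9}->{9} => REVISION
Constraint 2 (Z != U) on D(Z)={9} D(U)={3,4,6,7,8,9}: U {3,4,6,7,8,9}->{3,4,6,7,8} => REVISION
Constraint 3 (U != Y) on D(U)={3,4,6,7,8} D(Y)={2,4}: no change => not a revision
Total revisions = 2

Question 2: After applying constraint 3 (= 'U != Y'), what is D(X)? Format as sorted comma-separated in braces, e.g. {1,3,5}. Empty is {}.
Answer: {5,7}

Derivation:
Constraint 1 (X + Y = Z) on D(X)={5,7,9} D(Y)={2,3,4,5,6,8} D(Z)={5,6,9}: X {5,7,9}->{5,7}; Y {2,3,4,5,6,8}->{2,4}; Z {5,6,9}->{9}
Constraint 2 (Z != U) on D(Z)={9} D(U)={3,4,6,7,8,9}: U {3,4,6,7,8,9}->{3,4,6,7,8}
Constraint 3 (U != Y) on D(U)={3,4,6,7,8} D(Y)={2,4}: no change
So after constraint 3: D(X) = {5,7}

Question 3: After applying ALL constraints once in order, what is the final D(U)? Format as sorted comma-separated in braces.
Answer: {3,4,6,7,8}

Derivation:
Constraint 1 (X + Y = Z) on D(X)={5,7,9} D(Y)={2,3,4,5,6,8} D(Z)={5,6,9}: X {5,7,9}->{5,7}; Y {2,3,4,5,6,8}->{2,4}; Z {5,6,9}->{9}
Constraint 2 (Z != U) on D(Z)={9} D(U)={3,4,6,7,8,9}: U {3,4,6,7,8,9}->{3,4,6,7,8}
Constraint 3 (U != Y) on D(U)={3,4,6,7,8} D(Y)={2,4}: no change
So after all 3 constraints: D(U) = {3,4,6,7,8}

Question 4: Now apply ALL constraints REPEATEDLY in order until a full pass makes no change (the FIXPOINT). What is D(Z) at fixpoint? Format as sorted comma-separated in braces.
pass 0 (initial): D(Z)={5,6,9}
pass 1: U {3,4,6,7,8,9}->{3,4,6,7,8}; X {5,7,9}->{5,7}; Y {2,3,4,5,6,8}->{2,4}; Z {5,6,9}->{9}
pass 2: no change
Fixpoint after 2 passes: D(Z) = {9}

Answer: {9}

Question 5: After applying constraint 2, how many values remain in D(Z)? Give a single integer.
Answer: 1

Derivation:
Constraint 1 (X + Y = Z) on D(X)={5,7,9} D(Y)={2,3,4,5,6,8} D(Z)={5,6,9}: X {5,7,9}->{5,7}; Y {2,3,4,5,6,8}->{2,4}; Z {5,6,9}->{9}
Constraint 2 (Z != U) on D(Z)={9} D(U)={3,4,6,7,8,9}: U {3,4,6,7,8,9}->{3,4,6,7,8}
So after constraint 2: D(Z)={9}, size = 1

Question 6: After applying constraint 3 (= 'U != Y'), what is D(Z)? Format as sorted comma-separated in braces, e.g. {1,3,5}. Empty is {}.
Constraint 1 (X + Y = Z) on D(X)={5,7,9} D(Y)={2,3,4,5,6,8} D(Z)={5,6,9}: X {5,7,9}->{5,7}; Y {2,3,4,5,6,8}->{2,4}; Z {5,6,9}->{9}
Constraint 2 (Z != U) on D(Z)={9} D(U)={3,4,6,7,8,9}: U {3,4,6,7,8,9}->{3,4,6,7,8}
Constraint 3 (U != Y) on D(U)={3,4,6,7,8} D(Y)={2,4}: no change
So after constraint 3: D(Z) = {9}

Answer: {9}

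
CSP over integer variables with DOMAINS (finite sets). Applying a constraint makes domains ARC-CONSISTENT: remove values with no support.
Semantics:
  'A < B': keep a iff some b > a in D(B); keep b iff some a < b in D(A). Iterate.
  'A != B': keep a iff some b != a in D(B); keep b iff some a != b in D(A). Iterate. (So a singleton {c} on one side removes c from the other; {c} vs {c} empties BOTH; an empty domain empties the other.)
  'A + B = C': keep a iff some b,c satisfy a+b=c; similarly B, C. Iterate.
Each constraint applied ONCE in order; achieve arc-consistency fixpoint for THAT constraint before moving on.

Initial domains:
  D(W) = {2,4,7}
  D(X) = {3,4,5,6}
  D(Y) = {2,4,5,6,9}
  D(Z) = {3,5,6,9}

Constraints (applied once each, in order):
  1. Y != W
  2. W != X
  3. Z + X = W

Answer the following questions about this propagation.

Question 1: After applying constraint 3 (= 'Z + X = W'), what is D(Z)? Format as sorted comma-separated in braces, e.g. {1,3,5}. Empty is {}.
Answer: {3}

Derivation:
Constraint 1 (Y != W) on D(Y)={2,4,5,6,9} D(W)={2,4,7}: no change
Constraint 2 (W != X) on D(W)={2,4,7} D(X)={3,4,5,6}: no change
Constraint 3 (Z + X = W) on D(Z)={3,5,6,9} D(X)={3,4,5,6} D(W)={2,4,7}: Z {3,5,6,9}->{3}; X {3,4,5,6}->{4}; W {2,4,7}->{7}
So after constraint 3: D(Z) = {3}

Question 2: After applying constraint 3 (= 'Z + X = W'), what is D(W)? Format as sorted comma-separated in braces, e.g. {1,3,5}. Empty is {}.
Answer: {7}

Derivation:
Constraint 1 (Y != W) on D(Y)={2,4,5,6,9} D(W)={2,4,7}: no change
Constraint 2 (W != X) on D(W)={2,4,7} D(X)={3,4,5,6}: no change
Constraint 3 (Z + X = W) on D(Z)={3,5,6,9} D(X)={3,4,5,6} D(W)={2,4,7}: Z {3,5,6,9}->{3}; X {3,4,5,6}->{4}; W {2,4,7}->{7}
So after constraint 3: D(W) = {7}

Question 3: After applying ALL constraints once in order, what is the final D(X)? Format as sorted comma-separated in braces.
Answer: {4}

Derivation:
Constraint 1 (Y != W) on D(Y)={2,4,5,6,9} D(W)={2,4,7}: no change
Constraint 2 (W != X) on D(W)={2,4,7} D(X)={3,4,5,6}: no change
Constraint 3 (Z + X = W) on D(Z)={3,5,6,9} D(X)={3,4,5,6} D(W)={2,4,7}: Z {3,5,6,9}->{3}; X {3,4,5,6}->{4}; W {2,4,7}->{7}
So after all 3 constraints: D(X) = {4}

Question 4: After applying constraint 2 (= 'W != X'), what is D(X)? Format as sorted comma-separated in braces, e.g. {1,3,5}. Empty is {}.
Constraint 1 (Y != W) on D(Y)={2,4,5,6,9} D(W)={2,4,7}: no change
Constraint 2 (W != X) on D(W)={2,4,7} D(X)={3,4,5,6}: no change
So after constraint 2: D(X) = {3,4,5,6}

Answer: {3,4,5,6}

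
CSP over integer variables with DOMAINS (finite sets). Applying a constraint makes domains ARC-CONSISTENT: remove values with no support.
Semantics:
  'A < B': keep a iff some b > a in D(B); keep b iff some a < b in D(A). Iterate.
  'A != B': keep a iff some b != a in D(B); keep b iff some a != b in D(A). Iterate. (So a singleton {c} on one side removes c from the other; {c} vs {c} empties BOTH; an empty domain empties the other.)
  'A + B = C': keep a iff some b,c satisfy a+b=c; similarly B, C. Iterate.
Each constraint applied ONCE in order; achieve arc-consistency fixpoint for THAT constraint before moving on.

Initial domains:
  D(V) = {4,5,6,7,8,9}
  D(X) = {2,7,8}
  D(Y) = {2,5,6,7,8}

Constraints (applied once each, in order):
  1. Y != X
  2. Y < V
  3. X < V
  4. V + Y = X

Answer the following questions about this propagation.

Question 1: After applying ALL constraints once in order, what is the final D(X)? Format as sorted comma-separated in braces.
Constraint 1 (Y != X) on D(Y)={2,5,6,7,8} D(X)={2,7,8}: no change
Constraint 2 (Y < V) on D(Y)={2,5,6,7,8} D(V)={4,5,6,7,8,9}: no change
Constraint 3 (X < V) on D(X)={2,7,8} D(V)={4,5,6,7,8,9}: no change
Constraint 4 (V + Y = X) on D(V)={4,5,6,7,8,9} D(Y)={2,5,6,7,8} D(X)={2,7,8}: V {4,5,6,7,8,9}->{5,6}; Y {2,5,6,7,8}->{2}; X {2,7,8}->{7,8}
So after all 4 constraints: D(X) = {7,8}

Answer: {7,8}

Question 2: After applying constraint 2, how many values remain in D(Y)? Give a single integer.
Answer: 5

Derivation:
Constraint 1 (Y != X) on D(Y)={2,5,6,7,8} D(X)={2,7,8}: no change
Constraint 2 (Y < V) on D(Y)={2,5,6,7,8} D(V)={4,5,6,7,8,9}: no change
So after constraint 2: D(Y)={2,5,6,7,8}, size = 5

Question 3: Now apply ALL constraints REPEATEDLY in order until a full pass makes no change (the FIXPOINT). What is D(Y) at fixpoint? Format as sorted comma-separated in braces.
pass 0 (initial): D(Y)={2,5,6,7,8}
pass 1: V {4,5,6,7,8,9}->{5,6}; X {2,7,8}->{7,8}; Y {2,5,6,7,8}->{2}
pass 2: V {5,6}->{}; X {7,8}->{}; Y {2}->{}
pass 3: no change
Fixpoint after 3 passes: D(Y) = {}

Answer: {}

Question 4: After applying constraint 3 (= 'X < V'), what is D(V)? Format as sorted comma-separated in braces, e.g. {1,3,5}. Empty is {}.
Answer: {4,5,6,7,8,9}

Derivation:
Constraint 1 (Y != X) on D(Y)={2,5,6,7,8} D(X)={2,7,8}: no change
Constraint 2 (Y < V) on D(Y)={2,5,6,7,8} D(V)={4,5,6,7,8,9}: no change
Constraint 3 (X < V) on D(X)={2,7,8} D(V)={4,5,6,7,8,9}: no change
So after constraint 3: D(V) = {4,5,6,7,8,9}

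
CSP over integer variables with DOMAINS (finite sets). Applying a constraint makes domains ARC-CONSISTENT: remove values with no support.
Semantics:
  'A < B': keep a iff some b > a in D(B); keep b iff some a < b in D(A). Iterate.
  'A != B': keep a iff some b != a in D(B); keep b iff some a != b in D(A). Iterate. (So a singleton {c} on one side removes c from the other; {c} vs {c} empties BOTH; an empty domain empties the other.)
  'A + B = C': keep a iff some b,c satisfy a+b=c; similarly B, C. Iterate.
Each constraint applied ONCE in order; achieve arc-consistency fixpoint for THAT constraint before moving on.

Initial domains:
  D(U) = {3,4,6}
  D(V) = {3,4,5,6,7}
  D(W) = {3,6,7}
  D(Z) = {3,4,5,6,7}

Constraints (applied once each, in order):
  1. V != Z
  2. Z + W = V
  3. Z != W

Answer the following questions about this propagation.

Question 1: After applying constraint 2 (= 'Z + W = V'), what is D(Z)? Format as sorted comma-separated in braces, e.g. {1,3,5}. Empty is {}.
Constraint 1 (V != Z) on D(V)={3,4,5,6,7} D(Z)={3,4,5,6,7}: no change
Constraint 2 (Z + W = V) on D(Z)={3,4,5,6,7} D(W)={3,6,7} D(V)={3,4,5,6,7}: Z {3,4,5,6,7}->{3,4}; W {3,6,7}->{3}; V {3,4,5,6,7}->{6,7}
So after constraint 2: D(Z) = {3,4}

Answer: {3,4}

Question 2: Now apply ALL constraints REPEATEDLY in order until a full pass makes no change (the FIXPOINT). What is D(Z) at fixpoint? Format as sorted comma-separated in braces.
pass 0 (initial): D(Z)={3,4,5,6,7}
pass 1: V {3,4,5,6,7}->{6,7}; W {3,6,7}->{3}; Z {3,4,5,6,7}->{4}
pass 2: V {6,7}->{7}
pass 3: no change
Fixpoint after 3 passes: D(Z) = {4}

Answer: {4}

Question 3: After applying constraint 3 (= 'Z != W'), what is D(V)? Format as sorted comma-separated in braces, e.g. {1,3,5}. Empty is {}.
Answer: {6,7}

Derivation:
Constraint 1 (V != Z) on D(V)={3,4,5,6,7} D(Z)={3,4,5,6,7}: no change
Constraint 2 (Z + W = V) on D(Z)={3,4,5,6,7} D(W)={3,6,7} D(V)={3,4,5,6,7}: Z {3,4,5,6,7}->{3,4}; W {3,6,7}->{3}; V {3,4,5,6,7}->{6,7}
Constraint 3 (Z != W) on D(Z)={3,4} D(W)={3}: Z {3,4}->{4}
So after constraint 3: D(V) = {6,7}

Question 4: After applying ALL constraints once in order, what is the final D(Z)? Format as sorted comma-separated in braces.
Constraint 1 (V != Z) on D(V)={3,4,5,6,7} D(Z)={3,4,5,6,7}: no change
Constraint 2 (Z + W = V) on D(Z)={3,4,5,6,7} D(W)={3,6,7} D(V)={3,4,5,6,7}: Z {3,4,5,6,7}->{3,4}; W {3,6,7}->{3}; V {3,4,5,6,7}->{6,7}
Constraint 3 (Z != W) on D(Z)={3,4} D(W)={3}: Z {3,4}->{4}
So after all 3 constraints: D(Z) = {4}

Answer: {4}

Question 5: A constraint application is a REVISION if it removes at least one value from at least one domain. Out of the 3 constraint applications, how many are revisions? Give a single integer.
Constraint 1 (V != Z) on D(V)={3,4,5,6,7} D(Z)={3,4,5,6,7}: no change => not a revision
Constraint 2 (Z + W = V) on D(Z)={3,4,5,6,7} D(W)={3,6,7} D(V)={3,4,5,6,7}: Z {3,4,5,6,7}->{3,4}; W {3,6,7}->{3}; V {3,4,5,6,7}->{6,7} => REVISION
Constraint 3 (Z != W) on D(Z)={3,4} D(W)={3}: Z {3,4}->{4} => REVISION
Total revisions = 2

Answer: 2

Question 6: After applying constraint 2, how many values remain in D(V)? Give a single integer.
Answer: 2

Derivation:
Constraint 1 (V != Z) on D(V)={3,4,5,6,7} D(Z)={3,4,5,6,7}: no change
Constraint 2 (Z + W = V) on D(Z)={3,4,5,6,7} D(W)={3,6,7} D(V)={3,4,5,6,7}: Z {3,4,5,6,7}->{3,4}; W {3,6,7}->{3}; V {3,4,5,6,7}->{6,7}
So after constraint 2: D(V)={6,7}, size = 2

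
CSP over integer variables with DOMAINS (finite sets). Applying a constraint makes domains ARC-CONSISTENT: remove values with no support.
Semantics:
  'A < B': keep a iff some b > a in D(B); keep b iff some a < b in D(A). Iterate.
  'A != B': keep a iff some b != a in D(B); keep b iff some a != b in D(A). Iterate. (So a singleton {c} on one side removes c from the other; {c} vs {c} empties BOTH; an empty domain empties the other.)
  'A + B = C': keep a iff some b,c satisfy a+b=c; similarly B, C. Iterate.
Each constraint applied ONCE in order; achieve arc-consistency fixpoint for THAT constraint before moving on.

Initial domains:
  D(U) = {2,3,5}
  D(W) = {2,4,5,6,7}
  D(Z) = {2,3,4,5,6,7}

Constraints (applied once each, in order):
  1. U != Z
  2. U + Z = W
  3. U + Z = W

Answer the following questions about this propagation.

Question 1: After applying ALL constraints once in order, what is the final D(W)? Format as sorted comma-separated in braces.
Answer: {4,5,6,7}

Derivation:
Constraint 1 (U != Z) on D(U)={2,3,5} D(Z)={2,3,4,5,6,7}: no change
Constraint 2 (U + Z = W) on D(U)={2,3,5} D(Z)={2,3,4,5,6,7} D(W)={2,4,5,6,7}: Z {2,3,4,5,6,7}->{2,3,4,5}; W {2,4,5,6,7}->{4,5,6,7}
Constraint 3 (U + Z = W) on D(U)={2,3,5} D(Z)={2,3,4,5} D(W)={4,5,6,7}: no change
So after all 3 constraints: D(W) = {4,5,6,7}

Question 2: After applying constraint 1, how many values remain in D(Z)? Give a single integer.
Constraint 1 (U != Z) on D(U)={2,3,5} D(Z)={2,3,4,5,6,7}: no change
So after constraint 1: D(Z)={2,3,4,5,6,7}, size = 6

Answer: 6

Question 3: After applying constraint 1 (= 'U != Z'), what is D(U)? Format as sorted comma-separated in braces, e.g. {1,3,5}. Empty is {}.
Constraint 1 (U != Z) on D(U)={2,3,5} D(Z)={2,3,4,5,6,7}: no change
So after constraint 1: D(U) = {2,3,5}

Answer: {2,3,5}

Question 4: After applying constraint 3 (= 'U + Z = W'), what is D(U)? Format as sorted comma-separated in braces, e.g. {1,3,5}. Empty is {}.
Constraint 1 (U != Z) on D(U)={2,3,5} D(Z)={2,3,4,5,6,7}: no change
Constraint 2 (U + Z = W) on D(U)={2,3,5} D(Z)={2,3,4,5,6,7} D(W)={2,4,5,6,7}: Z {2,3,4,5,6,7}->{2,3,4,5}; W {2,4,5,6,7}->{4,5,6,7}
Constraint 3 (U + Z = W) on D(U)={2,3,5} D(Z)={2,3,4,5} D(W)={4,5,6,7}: no change
So after constraint 3: D(U) = {2,3,5}

Answer: {2,3,5}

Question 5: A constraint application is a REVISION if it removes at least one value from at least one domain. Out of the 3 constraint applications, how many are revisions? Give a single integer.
Answer: 1

Derivation:
Constraint 1 (U != Z) on D(U)={2,3,5} D(Z)={2,3,4,5,6,7}: no change => not a revision
Constraint 2 (U + Z = W) on D(U)={2,3,5} D(Z)={2,3,4,5,6,7} D(W)={2,4,5,6,7}: Z {2,3,4,5,6,7}->{2,3,4,5}; W {2,4,5,6,7}->{4,5,6,7} => REVISION
Constraint 3 (U + Z = W) on D(U)={2,3,5} D(Z)={2,3,4,5} D(W)={4,5,6,7}: no change => not a revision
Total revisions = 1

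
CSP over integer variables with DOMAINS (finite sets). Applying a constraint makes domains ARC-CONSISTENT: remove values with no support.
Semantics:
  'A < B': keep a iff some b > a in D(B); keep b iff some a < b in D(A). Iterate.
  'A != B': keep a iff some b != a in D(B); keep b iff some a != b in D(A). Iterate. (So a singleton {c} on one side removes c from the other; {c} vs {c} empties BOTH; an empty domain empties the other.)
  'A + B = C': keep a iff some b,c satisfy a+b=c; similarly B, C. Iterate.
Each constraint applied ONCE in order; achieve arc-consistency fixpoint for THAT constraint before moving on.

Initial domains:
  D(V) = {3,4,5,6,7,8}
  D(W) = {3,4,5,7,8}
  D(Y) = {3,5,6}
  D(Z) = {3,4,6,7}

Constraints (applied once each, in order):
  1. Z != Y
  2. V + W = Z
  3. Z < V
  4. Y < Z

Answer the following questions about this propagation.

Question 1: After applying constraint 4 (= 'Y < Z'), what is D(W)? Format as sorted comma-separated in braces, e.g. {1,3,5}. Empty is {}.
Constraint 1 (Z != Y) on D(Z)={3,4,6,7} D(Y)={3,5,6}: no change
Constraint 2 (V + W = Z) on D(V)={3,4,5,6,7,8} D(W)={3,4,5,7,8} D(Z)={3,4,6,7}: V {3,4,5,6,7,8}->{3,4}; W {3,4,5,7,8}->{3,4}; Z {3,4,6,7}->{6,7}
Constraint 3 (Z < V) on D(Z)={6,7} D(V)={3,4}: Z {6,7}->{}; V {3,4}->{}
Constraint 4 (Y < Z) on D(Y)={3,5,6} D(Z)={}: Y {3,5,6}->{}
So after constraint 4: D(W) = {3,4}

Answer: {3,4}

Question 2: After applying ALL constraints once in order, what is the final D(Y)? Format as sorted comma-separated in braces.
Constraint 1 (Z != Y) on D(Z)={3,4,6,7} D(Y)={3,5,6}: no change
Constraint 2 (V + W = Z) on D(V)={3,4,5,6,7,8} D(W)={3,4,5,7,8} D(Z)={3,4,6,7}: V {3,4,5,6,7,8}->{3,4}; W {3,4,5,7,8}->{3,4}; Z {3,4,6,7}->{6,7}
Constraint 3 (Z < V) on D(Z)={6,7} D(V)={3,4}: Z {6,7}->{}; V {3,4}->{}
Constraint 4 (Y < Z) on D(Y)={3,5,6} D(Z)={}: Y {3,5,6}->{}
So after all 4 constraints: D(Y) = {}

Answer: {}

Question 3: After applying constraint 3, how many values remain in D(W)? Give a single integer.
Constraint 1 (Z != Y) on D(Z)={3,4,6,7} D(Y)={3,5,6}: no change
Constraint 2 (V + W = Z) on D(V)={3,4,5,6,7,8} D(W)={3,4,5,7,8} D(Z)={3,4,6,7}: V {3,4,5,6,7,8}->{3,4}; W {3,4,5,7,8}->{3,4}; Z {3,4,6,7}->{6,7}
Constraint 3 (Z < V) on D(Z)={6,7} D(V)={3,4}: Z {6,7}->{}; V {3,4}->{}
So after constraint 3: D(W)={3,4}, size = 2

Answer: 2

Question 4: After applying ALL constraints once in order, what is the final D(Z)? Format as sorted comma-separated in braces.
Constraint 1 (Z != Y) on D(Z)={3,4,6,7} D(Y)={3,5,6}: no change
Constraint 2 (V + W = Z) on D(V)={3,4,5,6,7,8} D(W)={3,4,5,7,8} D(Z)={3,4,6,7}: V {3,4,5,6,7,8}->{3,4}; W {3,4,5,7,8}->{3,4}; Z {3,4,6,7}->{6,7}
Constraint 3 (Z < V) on D(Z)={6,7} D(V)={3,4}: Z {6,7}->{}; V {3,4}->{}
Constraint 4 (Y < Z) on D(Y)={3,5,6} D(Z)={}: Y {3,5,6}->{}
So after all 4 constraints: D(Z) = {}

Answer: {}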